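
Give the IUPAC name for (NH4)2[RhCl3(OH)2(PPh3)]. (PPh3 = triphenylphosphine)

The 2 ammonium counter-ions carry a total charge of +2, so each complex ion is 2−.
Ligand charges: 3×chloro (-1 each), 2×hydroxo (-1 each), 1×triphenylphosphine (neutral); total -5. So Rh + (-5) = 2−, giving Rh = +3.
The complex ion is anionic, so rhodium takes the -ate form rhodate(III).

ammonium trichlorodihydroxo(triphenylphosphine)rhodate(III)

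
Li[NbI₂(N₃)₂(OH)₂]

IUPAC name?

lithium diazidodihydroxodiiodoniobate(V)

The 1 lithium counter-ion carries a total charge of +1, so each complex ion is 1−.
Ligand charges: 2×hydroxo (-1 each), 2×iodo (-1 each), 2×azido (-1 each); total -6. So Nb + (-6) = 1−, giving Nb = +5.
Ligands are named alphabetically: azido before hydroxo before iodo.
The complex ion is anionic, so niobium takes the -ate form niobate(V).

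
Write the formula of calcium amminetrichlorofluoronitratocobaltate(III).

Ca[CoCl3F(NH3)(NO3)]

Ligands: 1 nitrato (NO3, -1), 3 chloro (Cl, -1), 1 fluoro (F, -1), 1 ammine (NH3, neutral). Ligand charge sum = -5.
With Co in oxidation state +3, the complex ion is [Co...]^2−.
Charge balance with calcium (+2) requires 1 complex ion per 1 calcium.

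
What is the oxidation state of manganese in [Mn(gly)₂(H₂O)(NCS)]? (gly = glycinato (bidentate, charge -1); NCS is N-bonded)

+3

No counter-ion: the bracketed complex is neutral.
Ligand charges: 2×gly = -2; 1×H2O neutral; 1×NCS = -1; sum -3.
Mn + (-3) = 0 ⇒ Mn is +3.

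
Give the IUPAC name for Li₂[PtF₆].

The 2 lithium counter-ions carry a total charge of +2, so each complex ion is 2−.
Ligand charges: 6×fluoro (-1 each); total -6. So Pt + (-6) = 2−, giving Pt = +4.
The complex ion is anionic, so platinum takes the -ate form platinate(IV).

lithium hexafluoroplatinate(IV)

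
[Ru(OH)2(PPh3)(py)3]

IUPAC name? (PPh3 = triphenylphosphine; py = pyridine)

There is no counter-ion, so the complex is neutral overall.
Ligand charges: 2×hydroxo (-1 each), 1×triphenylphosphine (neutral), 3×pyridine (neutral); total -2. So Ru + (-2) = 0, giving Ru = +2.
Ligands are named alphabetically: hydroxo before pyridine before triphenylphosphine.

dihydroxotris(pyridine)(triphenylphosphine)ruthenium(II)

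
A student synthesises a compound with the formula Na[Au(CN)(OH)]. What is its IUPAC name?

The 1 sodium counter-ion carries a total charge of +1, so each complex ion is 1−.
Ligand charges: 1×cyano (-1 each), 1×hydroxo (-1 each); total -2. So Au + (-2) = 1−, giving Au = +1.
Ligands are named alphabetically: cyano before hydroxo.
The complex ion is anionic, so gold takes the -ate form aurate(I).

sodium cyanohydroxoaurate(I)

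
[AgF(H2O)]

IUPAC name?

There is no counter-ion, so the complex is neutral overall.
Ligand charges: 1×fluoro (-1 each), 1×aqua (neutral); total -1. So Ag + (-1) = 0, giving Ag = +1.
Ligands are named alphabetically: aqua before fluoro.

aquafluorosilver(I)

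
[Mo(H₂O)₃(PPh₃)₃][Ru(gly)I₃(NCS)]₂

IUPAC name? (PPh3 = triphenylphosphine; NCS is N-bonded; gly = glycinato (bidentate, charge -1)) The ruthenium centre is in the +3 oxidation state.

Both ions are complex: the cation is named first with the plain metal name, the anion second with the -ate form; each ion's ligands are alphabetised independently.
Ru is given as +3; the anion's ligand charges sum to -5, so the complex anion is 2−.
With 2 anions per cation, the cation must be 2×2 = 4+.
Cation: ligand charges sum to 0; for the ion to be 4+, Mo = +4.

triaquatris(triphenylphosphine)molybdenum(IV) (glycinato)triiodoisothiocyanatoruthenate(III)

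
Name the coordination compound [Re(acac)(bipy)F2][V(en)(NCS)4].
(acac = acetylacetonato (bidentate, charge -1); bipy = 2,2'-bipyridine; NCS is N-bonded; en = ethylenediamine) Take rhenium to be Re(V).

(acetylacetonato)(2,2'-bipyridine)difluororhenium(V) (ethylenediamine)tetraisothiocyanatovanadate(II)

Re is given as +5; the cation's ligand charges sum to -3, so the complex cation is 2+.
A 1:1 salt means the anion carries the equal and opposite charge, 2−.
Anion: ligand charges sum to -4; for the ion to be 2−, V = +2.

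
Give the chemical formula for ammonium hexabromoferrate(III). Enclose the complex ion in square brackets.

Ligands: 6 bromo (Br, -1). Ligand charge sum = -6.
With Fe in oxidation state +3, the complex ion is [Fe...]^3−.
Charge balance with ammonium (+1) requires 1 complex ion per 3 ammonium.

(NH4)3[FeBr6]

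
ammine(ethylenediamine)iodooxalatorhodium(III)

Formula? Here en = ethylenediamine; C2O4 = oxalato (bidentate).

Ligands: 1 ethylenediamine (en, neutral), 1 oxalato (C2O4, -2), 1 ammine (NH3, neutral), 1 iodo (I, -1). Ligand charge sum = -3.
With Rh in oxidation state +3, the complex ion is [Rh...].

[Rh(C2O4)(en)I(NH3)]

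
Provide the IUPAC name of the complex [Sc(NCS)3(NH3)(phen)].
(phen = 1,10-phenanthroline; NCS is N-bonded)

amminetriisothiocyanato(1,10-phenanthroline)scandium(III)

There is no counter-ion, so the complex is neutral overall.
Ligand charges: 1×1,10-phenanthroline (neutral), 1×ammine (neutral), 3×isothiocyanato (-1 each); total -3. So Sc + (-3) = 0, giving Sc = +3.
Ligands are named alphabetically: ammine before isothiocyanato before phenanthroline.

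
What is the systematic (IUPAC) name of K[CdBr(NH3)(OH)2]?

potassium amminebromodihydroxocadmate(II)

The 1 potassium counter-ion carries a total charge of +1, so each complex ion is 1−.
Ligand charges: 2×hydroxo (-1 each), 1×ammine (neutral), 1×bromo (-1 each); total -3. So Cd + (-3) = 1−, giving Cd = +2.
Ligands are named alphabetically: ammine before bromo before hydroxo.
The complex ion is anionic, so cadmium takes the -ate form cadmate(II).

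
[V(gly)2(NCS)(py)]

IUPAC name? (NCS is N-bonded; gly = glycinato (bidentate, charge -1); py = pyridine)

bis(glycinato)isothiocyanato(pyridine)vanadium(III)

There is no counter-ion, so the complex is neutral overall.
Ligand charges: 1×isothiocyanato (-1 each), 2×glycinato (-1 each), 1×pyridine (neutral); total -3. So V + (-3) = 0, giving V = +3.
Ligands are named alphabetically: glycinato before isothiocyanato before pyridine.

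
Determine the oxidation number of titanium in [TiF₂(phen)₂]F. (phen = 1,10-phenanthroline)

1 fluoride outside the brackets (-1 each) → the complex ion is 1+.
Ligand charges: 2×phen neutral; 2×F = -2; sum -2.
Ti + (-2) = 1+ ⇒ Ti is +3.

+3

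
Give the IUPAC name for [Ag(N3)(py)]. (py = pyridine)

There is no counter-ion, so the complex is neutral overall.
Ligand charges: 1×pyridine (neutral), 1×azido (-1 each); total -1. So Ag + (-1) = 0, giving Ag = +1.
Ligands are named alphabetically: azido before pyridine.

azido(pyridine)silver(I)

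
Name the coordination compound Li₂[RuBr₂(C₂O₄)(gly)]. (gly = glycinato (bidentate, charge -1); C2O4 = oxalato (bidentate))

lithium dibromo(glycinato)oxalatoruthenate(III)

The 2 lithium counter-ions carry a total charge of +2, so each complex ion is 2−.
Ligand charges: 2×bromo (-1 each), 1×glycinato (-1 each), 1×oxalato (-2 each); total -5. So Ru + (-5) = 2−, giving Ru = +3.
Ligands are named alphabetically: bromo before glycinato before oxalato.
The complex ion is anionic, so ruthenium takes the -ate form ruthenate(III).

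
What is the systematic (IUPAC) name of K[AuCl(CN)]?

potassium chlorocyanoaurate(I)

The 1 potassium counter-ion carries a total charge of +1, so each complex ion is 1−.
Ligand charges: 1×chloro (-1 each), 1×cyano (-1 each); total -2. So Au + (-2) = 1−, giving Au = +1.
Ligands are named alphabetically: chloro before cyano.
The complex ion is anionic, so gold takes the -ate form aurate(I).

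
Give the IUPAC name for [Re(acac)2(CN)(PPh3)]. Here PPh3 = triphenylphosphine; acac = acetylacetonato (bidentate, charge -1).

There is no counter-ion, so the complex is neutral overall.
Ligand charges: 1×cyano (-1 each), 1×triphenylphosphine (neutral), 2×acetylacetonato (-1 each); total -3. So Re + (-3) = 0, giving Re = +3.
Ligands are named alphabetically: acetylacetonato before cyano before triphenylphosphine.

bis(acetylacetonato)cyano(triphenylphosphine)rhenium(III)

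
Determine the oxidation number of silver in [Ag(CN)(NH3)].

+1

No counter-ion: the bracketed complex is neutral.
Ligand charges: 1×CN = -1; 1×NH3 neutral; sum -1.
Ag + (-1) = 0 ⇒ Ag is +1.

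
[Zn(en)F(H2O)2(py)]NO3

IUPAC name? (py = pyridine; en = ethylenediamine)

diaqua(ethylenediamine)fluoro(pyridine)zinc(II) nitrate

The 1 nitrate counter-ion carries a total charge of -1, so each complex ion is 1+.
Ligand charges: 2×aqua (neutral), 1×fluoro (-1 each), 1×pyridine (neutral), 1×ethylenediamine (neutral); total -1. So Zn + (-1) = 1+, giving Zn = +2.
Ligands are named alphabetically: aqua before ethylenediamine before fluoro before pyridine.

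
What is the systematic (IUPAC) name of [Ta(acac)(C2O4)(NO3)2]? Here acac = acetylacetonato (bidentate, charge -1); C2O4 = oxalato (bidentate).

(acetylacetonato)dinitratooxalatotantalum(V)

There is no counter-ion, so the complex is neutral overall.
Ligand charges: 1×acetylacetonato (-1 each), 2×nitrato (-1 each), 1×oxalato (-2 each); total -5. So Ta + (-5) = 0, giving Ta = +5.
Ligands are named alphabetically: acetylacetonato before nitrato before oxalato.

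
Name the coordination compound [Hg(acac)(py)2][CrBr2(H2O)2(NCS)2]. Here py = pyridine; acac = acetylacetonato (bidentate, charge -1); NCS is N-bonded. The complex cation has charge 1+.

Both ions are complex: the cation is named first with the plain metal name, the anion second with the -ate form; each ion's ligands are alphabetised independently.
The complex cation is given as 1+; its ligand charges sum to -1, so Hg = +2.
A 1:1 salt means the anion carries the equal and opposite charge, 1−.
Anion: ligand charges sum to -4; for the ion to be 1−, Cr = +3.

(acetylacetonato)bis(pyridine)mercury(II) diaquadibromodiisothiocyanatochromate(III)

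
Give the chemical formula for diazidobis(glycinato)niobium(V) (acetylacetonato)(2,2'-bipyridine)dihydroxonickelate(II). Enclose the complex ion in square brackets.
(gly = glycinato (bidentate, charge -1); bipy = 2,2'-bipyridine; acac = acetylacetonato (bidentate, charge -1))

Cation [Nb…]: ligand charges -4, Nb(V) ⇒ ion charge 1+.
Anion [Ni…]: ligand charges -3, Ni(II) ⇒ ion charge 1−.
One 1+ cation balances one 1− anion.

[Nb(gly)2(N3)2][Ni(acac)(bipy)(OH)2]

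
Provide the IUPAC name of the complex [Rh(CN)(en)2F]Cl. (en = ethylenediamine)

The 1 chloride counter-ion carries a total charge of -1, so each complex ion is 1+.
Ligand charges: 1×fluoro (-1 each), 2×ethylenediamine (neutral), 1×cyano (-1 each); total -2. So Rh + (-2) = 1+, giving Rh = +3.
Ligands are named alphabetically: cyano before ethylenediamine before fluoro.

cyanobis(ethylenediamine)fluororhodium(III) chloride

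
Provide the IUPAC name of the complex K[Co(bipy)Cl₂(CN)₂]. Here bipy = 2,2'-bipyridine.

The 1 potassium counter-ion carries a total charge of +1, so each complex ion is 1−.
Ligand charges: 2×chloro (-1 each), 1×2,2'-bipyridine (neutral), 2×cyano (-1 each); total -4. So Co + (-4) = 1−, giving Co = +3.
The complex ion is anionic, so cobalt takes the -ate form cobaltate(III).

potassium (2,2'-bipyridine)dichlorodicyanocobaltate(III)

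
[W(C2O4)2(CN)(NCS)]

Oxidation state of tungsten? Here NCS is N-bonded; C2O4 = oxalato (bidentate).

No counter-ion: the bracketed complex is neutral.
Ligand charges: 1×CN = -1; 1×NCS = -1; 2×C2O4 = -4; sum -6.
W + (-6) = 0 ⇒ W is +6.

+6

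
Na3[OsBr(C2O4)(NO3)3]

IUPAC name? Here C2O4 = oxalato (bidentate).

The 3 sodium counter-ions carry a total charge of +3, so each complex ion is 3−.
Ligand charges: 1×bromo (-1 each), 3×nitrato (-1 each), 1×oxalato (-2 each); total -6. So Os + (-6) = 3−, giving Os = +3.
The complex ion is anionic, so osmium takes the -ate form osmate(III).

sodium bromotrinitratooxalatoosmate(III)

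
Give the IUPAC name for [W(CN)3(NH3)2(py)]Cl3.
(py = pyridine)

The 3 chloride counter-ions carry a total charge of -3, so each complex ion is 3+.
Ligand charges: 1×pyridine (neutral), 3×cyano (-1 each), 2×ammine (neutral); total -3. So W + (-3) = 3+, giving W = +6.
Ligands are named alphabetically: ammine before cyano before pyridine.

diamminetricyano(pyridine)tungsten(VI) chloride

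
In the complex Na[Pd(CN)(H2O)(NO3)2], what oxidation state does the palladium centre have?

+2

1 sodium outside the brackets (+1 each) → the complex ion is 1−.
Ligand charges: 2×NO3 = -2; 1×CN = -1; 1×H2O neutral; sum -3.
Pd + (-3) = 1− ⇒ Pd is +2.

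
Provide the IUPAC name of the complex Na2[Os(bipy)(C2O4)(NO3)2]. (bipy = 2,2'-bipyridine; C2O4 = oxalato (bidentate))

sodium (2,2'-bipyridine)dinitratooxalatoosmate(II)

The 2 sodium counter-ions carry a total charge of +2, so each complex ion is 2−.
Ligand charges: 2×nitrato (-1 each), 1×2,2'-bipyridine (neutral), 1×oxalato (-2 each); total -4. So Os + (-4) = 2−, giving Os = +2.
Ligands are named alphabetically: bipyridine before nitrato before oxalato.
The complex ion is anionic, so osmium takes the -ate form osmate(II).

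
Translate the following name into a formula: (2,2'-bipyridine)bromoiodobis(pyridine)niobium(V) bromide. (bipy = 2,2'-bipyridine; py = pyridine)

[Nb(bipy)BrI(py)2]Br3

Ligands: 1 2,2'-bipyridine (bipy, neutral), 1 bromo (Br, -1), 1 iodo (I, -1), 2 pyridine (py, neutral). Ligand charge sum = -2.
Charge balance with bromide (-1) requires 1 complex ion per 3 bromide.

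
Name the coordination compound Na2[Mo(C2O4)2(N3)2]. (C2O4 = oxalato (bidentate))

The 2 sodium counter-ions carry a total charge of +2, so each complex ion is 2−.
Ligand charges: 2×oxalato (-2 each), 2×azido (-1 each); total -6. So Mo + (-6) = 2−, giving Mo = +4.
The complex ion is anionic, so molybdenum takes the -ate form molybdate(IV).

sodium diazidodioxalatomolybdate(IV)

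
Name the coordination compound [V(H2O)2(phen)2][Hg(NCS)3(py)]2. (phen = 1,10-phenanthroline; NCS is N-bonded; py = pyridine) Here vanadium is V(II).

V is given as +2; the cation's ligand charges sum to 0, so the complex cation is 2+.
With 2 anions per cation, each anion must be 2/2 = 1−.
Anion: ligand charges sum to -3; for the ion to be 1−, Hg = +2.

diaquabis(1,10-phenanthroline)vanadium(II) triisothiocyanato(pyridine)mercurate(II)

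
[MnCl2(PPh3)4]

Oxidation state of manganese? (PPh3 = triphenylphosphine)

No counter-ion: the bracketed complex is neutral.
Ligand charges: 4×PPh3 neutral; 2×Cl = -2; sum -2.
Mn + (-2) = 0 ⇒ Mn is +2.

+2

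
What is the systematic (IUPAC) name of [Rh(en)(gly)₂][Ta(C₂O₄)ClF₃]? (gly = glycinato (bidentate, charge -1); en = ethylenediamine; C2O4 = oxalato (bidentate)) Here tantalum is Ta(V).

Both ions are complex: the cation is named first with the plain metal name, the anion second with the -ate form; each ion's ligands are alphabetised independently.
Ta is given as +5; the anion's ligand charges sum to -6, so the complex anion is 1−.
A 1:1 salt means the cation carries the equal and opposite charge, 1+.
Cation: ligand charges sum to -2; for the ion to be 1+, Rh = +3.

(ethylenediamine)bis(glycinato)rhodium(III) chlorotrifluorooxalatotantalate(V)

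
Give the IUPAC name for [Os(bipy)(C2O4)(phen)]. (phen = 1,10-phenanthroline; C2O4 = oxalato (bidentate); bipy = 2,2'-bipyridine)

There is no counter-ion, so the complex is neutral overall.
Ligand charges: 1×1,10-phenanthroline (neutral), 1×oxalato (-2 each), 1×2,2'-bipyridine (neutral); total -2. So Os + (-2) = 0, giving Os = +2.
Ligands are named alphabetically: bipyridine before oxalato before phenanthroline.

(2,2'-bipyridine)oxalato(1,10-phenanthroline)osmium(II)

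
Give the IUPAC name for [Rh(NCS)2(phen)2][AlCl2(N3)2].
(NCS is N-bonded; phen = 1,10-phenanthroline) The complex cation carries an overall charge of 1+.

diisothiocyanatobis(1,10-phenanthroline)rhodium(III) diazidodichloroaluminate(III)

Both ions are complex: the cation is named first with the plain metal name, the anion second with the -ate form; each ion's ligands are alphabetised independently.
The complex cation is given as 1+; its ligand charges sum to -2, so Rh = +3.
A 1:1 salt means the anion carries the equal and opposite charge, 1−.
Anion: ligand charges sum to -4; for the ion to be 1−, Al = +3.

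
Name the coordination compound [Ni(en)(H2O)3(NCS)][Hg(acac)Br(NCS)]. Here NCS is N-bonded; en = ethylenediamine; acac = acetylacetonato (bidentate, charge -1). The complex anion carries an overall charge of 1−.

triaqua(ethylenediamine)isothiocyanatonickel(II) (acetylacetonato)bromoisothiocyanatomercurate(II)

Both ions are complex: the cation is named first with the plain metal name, the anion second with the -ate form; each ion's ligands are alphabetised independently.
The complex anion is given as 1−; its ligand charges sum to -3, so Hg = +2.
A 1:1 salt means the cation carries the equal and opposite charge, 1+.
Cation: ligand charges sum to -1; for the ion to be 1+, Ni = +2.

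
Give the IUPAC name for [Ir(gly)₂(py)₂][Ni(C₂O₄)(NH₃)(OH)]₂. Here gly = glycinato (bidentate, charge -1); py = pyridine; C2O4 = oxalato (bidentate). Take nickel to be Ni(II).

bis(glycinato)bis(pyridine)iridium(IV) amminehydroxooxalatonickelate(II)

Both ions are complex: the cation is named first with the plain metal name, the anion second with the -ate form; each ion's ligands are alphabetised independently.
Ni is given as +2; the anion's ligand charges sum to -3, so the complex anion is 1−.
With 2 anions per cation, the cation must be 2×1 = 2+.
Cation: ligand charges sum to -2; for the ion to be 2+, Ir = +4.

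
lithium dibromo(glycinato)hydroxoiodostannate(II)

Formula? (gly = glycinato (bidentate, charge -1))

Ligands: 2 bromo (Br, -1), 1 hydroxo (OH, -1), 1 glycinato (gly, -1), 1 iodo (I, -1). Ligand charge sum = -5.
Charge balance with lithium (+1) requires 1 complex ion per 3 lithium.

Li3[SnBr2(gly)I(OH)]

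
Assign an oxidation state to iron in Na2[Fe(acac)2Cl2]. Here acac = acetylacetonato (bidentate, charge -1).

2 sodium outside the brackets (+1 each) → the complex ion is 2−.
Ligand charges: 2×acac = -2; 2×Cl = -2; sum -4.
Fe + (-4) = 2− ⇒ Fe is +2.

+2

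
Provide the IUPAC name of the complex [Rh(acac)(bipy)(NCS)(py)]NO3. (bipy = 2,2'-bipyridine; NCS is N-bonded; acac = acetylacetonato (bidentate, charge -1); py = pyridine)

The 1 nitrate counter-ion carries a total charge of -1, so each complex ion is 1+.
Ligand charges: 1×2,2'-bipyridine (neutral), 1×isothiocyanato (-1 each), 1×acetylacetonato (-1 each), 1×pyridine (neutral); total -2. So Rh + (-2) = 1+, giving Rh = +3.
Ligands are named alphabetically: acetylacetonato before bipyridine before isothiocyanato before pyridine.

(acetylacetonato)(2,2'-bipyridine)isothiocyanato(pyridine)rhodium(III) nitrate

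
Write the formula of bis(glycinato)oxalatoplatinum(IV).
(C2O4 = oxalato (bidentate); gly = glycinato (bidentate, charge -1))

Ligands: 1 oxalato (C2O4, -2), 2 glycinato (gly, -1). Ligand charge sum = -4.
With Pt in oxidation state +4, the complex ion is [Pt...].

[Pt(C2O4)(gly)2]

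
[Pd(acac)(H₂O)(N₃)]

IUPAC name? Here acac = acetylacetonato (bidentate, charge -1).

(acetylacetonato)aquaazidopalladium(II)

There is no counter-ion, so the complex is neutral overall.
Ligand charges: 1×aqua (neutral), 1×azido (-1 each), 1×acetylacetonato (-1 each); total -2. So Pd + (-2) = 0, giving Pd = +2.
Ligands are named alphabetically: acetylacetonato before aqua before azido.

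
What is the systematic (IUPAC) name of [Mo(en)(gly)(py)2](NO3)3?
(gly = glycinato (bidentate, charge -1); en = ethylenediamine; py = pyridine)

The 3 nitrate counter-ions carry a total charge of -3, so each complex ion is 3+.
Ligand charges: 1×glycinato (-1 each), 1×ethylenediamine (neutral), 2×pyridine (neutral); total -1. So Mo + (-1) = 3+, giving Mo = +4.
Ligands are named alphabetically: ethylenediamine before glycinato before pyridine.

(ethylenediamine)(glycinato)bis(pyridine)molybdenum(IV) nitrate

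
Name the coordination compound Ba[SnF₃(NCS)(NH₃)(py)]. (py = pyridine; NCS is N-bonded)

The 1 barium counter-ion carries a total charge of +2, so each complex ion is 2−.
Ligand charges: 1×ammine (neutral), 1×pyridine (neutral), 3×fluoro (-1 each), 1×isothiocyanato (-1 each); total -4. So Sn + (-4) = 2−, giving Sn = +2.
Ligands are named alphabetically: ammine before fluoro before isothiocyanato before pyridine.
The complex ion is anionic, so tin takes the -ate form stannate(II).

barium amminetrifluoroisothiocyanato(pyridine)stannate(II)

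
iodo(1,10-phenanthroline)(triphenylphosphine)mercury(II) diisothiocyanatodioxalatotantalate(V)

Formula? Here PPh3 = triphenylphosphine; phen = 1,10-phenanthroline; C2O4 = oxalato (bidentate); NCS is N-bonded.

Cation [Hg…]: ligand charges -1, Hg(II) ⇒ ion charge 1+.
Anion [Ta…]: ligand charges -6, Ta(V) ⇒ ion charge 1−.
One 1+ cation balances one 1− anion.

[HgI(phen)(PPh3)][Ta(C2O4)2(NCS)2]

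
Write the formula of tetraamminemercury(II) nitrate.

Ligands: 4 ammine (NH3, neutral). Ligand charge sum = 0.
With Hg in oxidation state +2, the complex ion is [Hg...]^2+.
Charge balance with nitrate (-1) requires 1 complex ion per 2 nitrate.

[Hg(NH3)4](NO3)2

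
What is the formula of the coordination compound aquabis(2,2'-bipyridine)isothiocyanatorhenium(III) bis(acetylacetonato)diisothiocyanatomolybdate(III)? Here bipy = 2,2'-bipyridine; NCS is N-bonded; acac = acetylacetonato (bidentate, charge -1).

[Re(bipy)2(H2O)(NCS)][Mo(acac)2(NCS)2]2

Cation [Re…]: ligand charges -1, Re(III) ⇒ ion charge 2+.
Anion [Mo…]: ligand charges -4, Mo(III) ⇒ ion charge 1−.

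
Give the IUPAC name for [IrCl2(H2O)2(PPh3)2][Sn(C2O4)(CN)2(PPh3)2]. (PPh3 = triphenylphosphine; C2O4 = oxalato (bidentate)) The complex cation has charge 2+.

diaquadichlorobis(triphenylphosphine)iridium(IV) dicyanooxalatobis(triphenylphosphine)stannate(II)

The complex cation is given as 2+; its ligand charges sum to -2, so Ir = +4.
A 1:1 salt means the anion carries the equal and opposite charge, 2−.
Anion: ligand charges sum to -4; for the ion to be 2−, Sn = +2.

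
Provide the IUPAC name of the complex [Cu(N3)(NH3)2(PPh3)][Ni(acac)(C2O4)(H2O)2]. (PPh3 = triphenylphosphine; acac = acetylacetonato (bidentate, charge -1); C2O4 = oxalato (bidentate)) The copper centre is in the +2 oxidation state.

Cu is given as +2; the cation's ligand charges sum to -1, so the complex cation is 1+.
A 1:1 salt means the anion carries the equal and opposite charge, 1−.
Anion: ligand charges sum to -3; for the ion to be 1−, Ni = +2.

diammineazido(triphenylphosphine)copper(II) (acetylacetonato)diaquaoxalatonickelate(II)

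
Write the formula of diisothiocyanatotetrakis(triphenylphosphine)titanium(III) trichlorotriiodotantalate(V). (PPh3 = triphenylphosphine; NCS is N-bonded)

Cation [Ti…]: ligand charges -2, Ti(III) ⇒ ion charge 1+.
Anion [Ta…]: ligand charges -6, Ta(V) ⇒ ion charge 1−.
One 1+ cation balances one 1− anion.

[Ti(NCS)2(PPh3)4][TaCl3I3]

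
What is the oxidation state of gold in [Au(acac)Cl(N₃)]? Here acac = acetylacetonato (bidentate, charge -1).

+3

No counter-ion: the bracketed complex is neutral.
Ligand charges: 1×N3 = -1; 1×acac = -1; 1×Cl = -1; sum -3.
Au + (-3) = 0 ⇒ Au is +3.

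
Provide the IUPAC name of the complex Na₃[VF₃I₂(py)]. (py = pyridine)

The 3 sodium counter-ions carry a total charge of +3, so each complex ion is 3−.
Ligand charges: 1×pyridine (neutral), 2×iodo (-1 each), 3×fluoro (-1 each); total -5. So V + (-5) = 3−, giving V = +2.
Ligands are named alphabetically: fluoro before iodo before pyridine.
The complex ion is anionic, so vanadium takes the -ate form vanadate(II).

sodium trifluorodiiodo(pyridine)vanadate(II)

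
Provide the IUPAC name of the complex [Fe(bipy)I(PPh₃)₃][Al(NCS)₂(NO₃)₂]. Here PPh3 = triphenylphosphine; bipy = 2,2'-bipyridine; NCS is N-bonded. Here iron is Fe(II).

(2,2'-bipyridine)iodotris(triphenylphosphine)iron(II) diisothiocyanatodinitratoaluminate(III)

Fe is given as +2; the cation's ligand charges sum to -1, so the complex cation is 1+.
A 1:1 salt means the anion carries the equal and opposite charge, 1−.
Anion: ligand charges sum to -4; for the ion to be 1−, Al = +3.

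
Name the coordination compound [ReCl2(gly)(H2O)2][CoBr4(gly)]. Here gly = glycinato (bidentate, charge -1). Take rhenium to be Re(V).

Re is given as +5; the cation's ligand charges sum to -3, so the complex cation is 2+.
A 1:1 salt means the anion carries the equal and opposite charge, 2−.
Anion: ligand charges sum to -5; for the ion to be 2−, Co = +3.

diaquadichloro(glycinato)rhenium(V) tetrabromo(glycinato)cobaltate(III)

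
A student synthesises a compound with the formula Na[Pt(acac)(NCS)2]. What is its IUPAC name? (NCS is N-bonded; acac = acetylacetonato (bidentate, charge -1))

sodium (acetylacetonato)diisothiocyanatoplatinate(II)

The 1 sodium counter-ion carries a total charge of +1, so each complex ion is 1−.
Ligand charges: 2×isothiocyanato (-1 each), 1×acetylacetonato (-1 each); total -3. So Pt + (-3) = 1−, giving Pt = +2.
The complex ion is anionic, so platinum takes the -ate form platinate(II).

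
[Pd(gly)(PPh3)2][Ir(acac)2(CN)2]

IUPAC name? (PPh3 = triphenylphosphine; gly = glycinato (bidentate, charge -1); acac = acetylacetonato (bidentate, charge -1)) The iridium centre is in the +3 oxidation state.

(glycinato)bis(triphenylphosphine)palladium(II) bis(acetylacetonato)dicyanoiridate(III)

Both ions are complex: the cation is named first with the plain metal name, the anion second with the -ate form; each ion's ligands are alphabetised independently.
Ir is given as +3; the anion's ligand charges sum to -4, so the complex anion is 1−.
A 1:1 salt means the cation carries the equal and opposite charge, 1+.
Cation: ligand charges sum to -1; for the ion to be 1+, Pd = +2.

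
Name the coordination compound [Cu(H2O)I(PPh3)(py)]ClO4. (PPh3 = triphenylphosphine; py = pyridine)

aquaiodo(pyridine)(triphenylphosphine)copper(II) perchlorate

The 1 perchlorate counter-ion carries a total charge of -1, so each complex ion is 1+.
Ligand charges: 1×aqua (neutral), 1×triphenylphosphine (neutral), 1×iodo (-1 each), 1×pyridine (neutral); total -1. So Cu + (-1) = 1+, giving Cu = +2.
Ligands are named alphabetically: aqua before iodo before pyridine before triphenylphosphine.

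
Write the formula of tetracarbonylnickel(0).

Ligands: 4 carbonyl (CO, neutral). Ligand charge sum = 0.
With Ni in oxidation state 0, the complex ion is [Ni...].

[Ni(CO)4]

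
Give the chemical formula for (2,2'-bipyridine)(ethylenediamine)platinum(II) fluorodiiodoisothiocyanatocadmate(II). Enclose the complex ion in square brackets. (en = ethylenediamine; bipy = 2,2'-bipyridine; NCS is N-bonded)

[Pt(bipy)(en)][CdFI2(NCS)]

Cation [Pt…]: ligand charges 0, Pt(II) ⇒ ion charge 2+.
Anion [Cd…]: ligand charges -4, Cd(II) ⇒ ion charge 2−.
One 2+ cation balances one 2− anion.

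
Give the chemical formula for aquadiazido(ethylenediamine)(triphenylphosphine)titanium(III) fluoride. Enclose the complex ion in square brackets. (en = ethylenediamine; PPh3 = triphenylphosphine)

[Ti(en)(H2O)(N3)2(PPh3)]F

Ligands: 1 aqua (H2O, neutral), 2 azido (N3, -1), 1 ethylenediamine (en, neutral), 1 triphenylphosphine (PPh3, neutral). Ligand charge sum = -2.
With Ti in oxidation state +3, the complex ion is [Ti...]^1+.
Charge balance with fluoride (-1) requires 1 complex ion per 1 fluoride.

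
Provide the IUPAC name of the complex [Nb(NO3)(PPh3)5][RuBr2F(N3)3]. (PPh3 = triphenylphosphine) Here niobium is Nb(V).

Nb is given as +5; the cation's ligand charges sum to -1, so the complex cation is 4+.
A 1:1 salt means the anion carries the equal and opposite charge, 4−.
Anion: ligand charges sum to -6; for the ion to be 4−, Ru = +2.

nitratopentakis(triphenylphosphine)niobium(V) triazidodibromofluororuthenate(II)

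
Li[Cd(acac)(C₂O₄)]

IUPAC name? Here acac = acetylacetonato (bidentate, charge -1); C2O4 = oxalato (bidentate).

lithium (acetylacetonato)oxalatocadmate(II)

The 1 lithium counter-ion carries a total charge of +1, so each complex ion is 1−.
Ligand charges: 1×acetylacetonato (-1 each), 1×oxalato (-2 each); total -3. So Cd + (-3) = 1−, giving Cd = +2.
Ligands are named alphabetically: acetylacetonato before oxalato.
The complex ion is anionic, so cadmium takes the -ate form cadmate(II).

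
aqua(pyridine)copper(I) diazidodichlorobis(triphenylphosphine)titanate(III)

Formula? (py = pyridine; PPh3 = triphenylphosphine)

Cation [Cu…]: ligand charges 0, Cu(I) ⇒ ion charge 1+.
Anion [Ti…]: ligand charges -4, Ti(III) ⇒ ion charge 1−.
One 1+ cation balances one 1− anion.

[Cu(H2O)(py)][TiCl2(N3)2(PPh3)2]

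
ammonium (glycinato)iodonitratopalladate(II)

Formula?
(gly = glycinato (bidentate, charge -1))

Ligands: 1 nitrato (NO3, -1), 1 iodo (I, -1), 1 glycinato (gly, -1). Ligand charge sum = -3.
With Pd in oxidation state +2, the complex ion is [Pd...]^1−.
Charge balance with ammonium (+1) requires 1 complex ion per 1 ammonium.

NH4[Pd(gly)I(NO3)]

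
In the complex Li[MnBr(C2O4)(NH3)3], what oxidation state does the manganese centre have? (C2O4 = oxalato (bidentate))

1 lithium outside the brackets (+1 each) → the complex ion is 1−.
Ligand charges: 3×NH3 neutral; 1×Br = -1; 1×C2O4 = -2; sum -3.
Mn + (-3) = 1− ⇒ Mn is +2.

+2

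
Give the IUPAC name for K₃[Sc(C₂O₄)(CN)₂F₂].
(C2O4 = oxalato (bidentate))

The 3 potassium counter-ions carry a total charge of +3, so each complex ion is 3−.
Ligand charges: 2×cyano (-1 each), 1×oxalato (-2 each), 2×fluoro (-1 each); total -6. So Sc + (-6) = 3−, giving Sc = +3.
The complex ion is anionic, so scandium takes the -ate form scandate(III).

potassium dicyanodifluorooxalatoscandate(III)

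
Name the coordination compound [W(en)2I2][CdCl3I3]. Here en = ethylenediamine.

Cadmium is always +2 in its complexes; the anion's ligand charges sum to -6, so the complex anion is 4−.
A 1:1 salt means the cation carries the equal and opposite charge, 4+.
Cation: ligand charges sum to -2; for the ion to be 4+, W = +6.

bis(ethylenediamine)diiodotungsten(VI) trichlorotriiodocadmate(II)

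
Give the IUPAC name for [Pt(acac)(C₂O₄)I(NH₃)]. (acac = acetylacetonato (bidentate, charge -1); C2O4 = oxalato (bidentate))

There is no counter-ion, so the complex is neutral overall.
Ligand charges: 1×ammine (neutral), 1×iodo (-1 each), 1×acetylacetonato (-1 each), 1×oxalato (-2 each); total -4. So Pt + (-4) = 0, giving Pt = +4.
Ligands are named alphabetically: acetylacetonato before ammine before iodo before oxalato.

(acetylacetonato)ammineiodooxalatoplatinum(IV)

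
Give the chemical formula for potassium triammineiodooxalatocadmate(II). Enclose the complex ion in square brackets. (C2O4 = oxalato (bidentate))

Ligands: 1 oxalato (C2O4, -2), 1 iodo (I, -1), 3 ammine (NH3, neutral). Ligand charge sum = -3.
Charge balance with potassium (+1) requires 1 complex ion per 1 potassium.

K[Cd(C2O4)I(NH3)3]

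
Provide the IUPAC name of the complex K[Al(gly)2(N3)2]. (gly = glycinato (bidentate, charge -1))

potassium diazidobis(glycinato)aluminate(III)

The 1 potassium counter-ion carries a total charge of +1, so each complex ion is 1−.
Ligand charges: 2×azido (-1 each), 2×glycinato (-1 each); total -4. So Al + (-4) = 1−, giving Al = +3.
The complex ion is anionic, so aluminium takes the -ate form aluminate(III).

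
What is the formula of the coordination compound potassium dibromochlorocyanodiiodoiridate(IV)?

K2[IrBr2Cl(CN)I2]

Ligands: 2 iodo (I, -1), 1 cyano (CN, -1), 1 chloro (Cl, -1), 2 bromo (Br, -1). Ligand charge sum = -6.
With Ir in oxidation state +4, the complex ion is [Ir...]^2−.
Charge balance with potassium (+1) requires 1 complex ion per 2 potassium.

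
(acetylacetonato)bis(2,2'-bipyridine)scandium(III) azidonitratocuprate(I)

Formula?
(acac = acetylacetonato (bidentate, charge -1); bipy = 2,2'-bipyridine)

[Sc(acac)(bipy)2][Cu(N3)(NO3)]2

Cation [Sc…]: ligand charges -1, Sc(III) ⇒ ion charge 2+.
Anion [Cu…]: ligand charges -2, Cu(I) ⇒ ion charge 1−.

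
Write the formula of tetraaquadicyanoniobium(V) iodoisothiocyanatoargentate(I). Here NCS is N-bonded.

Cation [Nb…]: ligand charges -2, Nb(V) ⇒ ion charge 3+.
Anion [Ag…]: ligand charges -2, Ag(I) ⇒ ion charge 1−.
One 3+ cation requires 3 of the 1− anion.

[Nb(CN)2(H2O)4][AgI(NCS)]3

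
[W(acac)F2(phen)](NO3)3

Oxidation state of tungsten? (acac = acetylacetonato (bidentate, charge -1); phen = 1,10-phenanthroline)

3 nitrate outside the brackets (-1 each) → the complex ion is 3+.
Ligand charges: 1×acac = -1; 1×phen neutral; 2×F = -2; sum -3.
W + (-3) = 3+ ⇒ W is +6.

+6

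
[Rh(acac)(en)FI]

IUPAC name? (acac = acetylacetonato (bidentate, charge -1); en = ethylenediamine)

There is no counter-ion, so the complex is neutral overall.
Ligand charges: 1×fluoro (-1 each), 1×acetylacetonato (-1 each), 1×iodo (-1 each), 1×ethylenediamine (neutral); total -3. So Rh + (-3) = 0, giving Rh = +3.
Ligands are named alphabetically: acetylacetonato before ethylenediamine before fluoro before iodo.

(acetylacetonato)(ethylenediamine)fluoroiodorhodium(III)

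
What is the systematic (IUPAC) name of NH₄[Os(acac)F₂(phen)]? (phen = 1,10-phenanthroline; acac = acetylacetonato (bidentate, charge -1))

The 1 ammonium counter-ion carries a total charge of +1, so each complex ion is 1−.
Ligand charges: 1×1,10-phenanthroline (neutral), 2×fluoro (-1 each), 1×acetylacetonato (-1 each); total -3. So Os + (-3) = 1−, giving Os = +2.
Ligands are named alphabetically: acetylacetonato before fluoro before phenanthroline.
The complex ion is anionic, so osmium takes the -ate form osmate(II).

ammonium (acetylacetonato)difluoro(1,10-phenanthroline)osmate(II)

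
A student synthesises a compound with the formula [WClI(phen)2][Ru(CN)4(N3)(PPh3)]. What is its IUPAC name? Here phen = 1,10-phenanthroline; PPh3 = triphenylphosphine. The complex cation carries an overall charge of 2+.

chloroiodobis(1,10-phenanthroline)tungsten(IV) azidotetracyano(triphenylphosphine)ruthenate(III)

The complex cation is given as 2+; its ligand charges sum to -2, so W = +4.
A 1:1 salt means the anion carries the equal and opposite charge, 2−.
Anion: ligand charges sum to -5; for the ion to be 2−, Ru = +3.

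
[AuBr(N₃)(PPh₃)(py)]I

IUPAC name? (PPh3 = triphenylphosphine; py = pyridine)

The 1 iodide counter-ion carries a total charge of -1, so each complex ion is 1+.
Ligand charges: 1×triphenylphosphine (neutral), 1×azido (-1 each), 1×bromo (-1 each), 1×pyridine (neutral); total -2. So Au + (-2) = 1+, giving Au = +3.
Ligands are named alphabetically: azido before bromo before pyridine before triphenylphosphine.

azidobromo(pyridine)(triphenylphosphine)gold(III) iodide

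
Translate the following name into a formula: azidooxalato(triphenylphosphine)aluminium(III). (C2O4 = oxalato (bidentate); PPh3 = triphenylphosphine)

Ligands: 1 oxalato (C2O4, -2), 1 triphenylphosphine (PPh3, neutral), 1 azido (N3, -1). Ligand charge sum = -3.
With Al in oxidation state +3, the complex ion is [Al...].

[Al(C2O4)(N3)(PPh3)]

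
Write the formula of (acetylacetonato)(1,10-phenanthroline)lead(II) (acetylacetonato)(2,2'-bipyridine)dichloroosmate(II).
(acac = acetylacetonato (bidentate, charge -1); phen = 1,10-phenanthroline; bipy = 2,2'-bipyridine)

Cation [Pb…]: ligand charges -1, Pb(II) ⇒ ion charge 1+.
Anion [Os…]: ligand charges -3, Os(II) ⇒ ion charge 1−.
One 1+ cation balances one 1− anion.

[Pb(acac)(phen)][Os(acac)(bipy)Cl2]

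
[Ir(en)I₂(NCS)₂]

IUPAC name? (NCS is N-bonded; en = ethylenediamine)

There is no counter-ion, so the complex is neutral overall.
Ligand charges: 2×iodo (-1 each), 2×isothiocyanato (-1 each), 1×ethylenediamine (neutral); total -4. So Ir + (-4) = 0, giving Ir = +4.
Ligands are named alphabetically: ethylenediamine before iodo before isothiocyanato.

(ethylenediamine)diiododiisothiocyanatoiridium(IV)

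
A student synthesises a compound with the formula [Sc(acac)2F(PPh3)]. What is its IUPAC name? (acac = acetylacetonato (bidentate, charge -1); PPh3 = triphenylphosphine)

There is no counter-ion, so the complex is neutral overall.
Ligand charges: 2×acetylacetonato (-1 each), 1×fluoro (-1 each), 1×triphenylphosphine (neutral); total -3. So Sc + (-3) = 0, giving Sc = +3.
Ligands are named alphabetically: acetylacetonato before fluoro before triphenylphosphine.

bis(acetylacetonato)fluoro(triphenylphosphine)scandium(III)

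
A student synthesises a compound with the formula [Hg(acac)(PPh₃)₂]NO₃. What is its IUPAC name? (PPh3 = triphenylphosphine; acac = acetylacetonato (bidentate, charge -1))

The 1 nitrate counter-ion carries a total charge of -1, so each complex ion is 1+.
Ligand charges: 2×triphenylphosphine (neutral), 1×acetylacetonato (-1 each); total -1. So Hg + (-1) = 1+, giving Hg = +2.
Ligands are named alphabetically: acetylacetonato before triphenylphosphine.

(acetylacetonato)bis(triphenylphosphine)mercury(II) nitrate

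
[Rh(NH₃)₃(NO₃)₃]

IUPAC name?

triamminetrinitratorhodium(III)

There is no counter-ion, so the complex is neutral overall.
Ligand charges: 3×nitrato (-1 each), 3×ammine (neutral); total -3. So Rh + (-3) = 0, giving Rh = +3.
Ligands are named alphabetically: ammine before nitrato.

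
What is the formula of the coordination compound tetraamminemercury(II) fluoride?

[Hg(NH3)4]F2

Ligands: 4 ammine (NH3, neutral). Ligand charge sum = 0.
With Hg in oxidation state +2, the complex ion is [Hg...]^2+.
Charge balance with fluoride (-1) requires 1 complex ion per 2 fluoride.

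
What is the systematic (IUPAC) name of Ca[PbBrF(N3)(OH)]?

The 1 calcium counter-ion carries a total charge of +2, so each complex ion is 2−.
Ligand charges: 1×fluoro (-1 each), 1×hydroxo (-1 each), 1×azido (-1 each), 1×bromo (-1 each); total -4. So Pb + (-4) = 2−, giving Pb = +2.
Ligands are named alphabetically: azido before bromo before fluoro before hydroxo.
The complex ion is anionic, so lead takes the -ate form plumbate(II).

calcium azidobromofluorohydroxoplumbate(II)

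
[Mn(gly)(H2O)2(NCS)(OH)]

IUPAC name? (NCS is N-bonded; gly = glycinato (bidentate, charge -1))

There is no counter-ion, so the complex is neutral overall.
Ligand charges: 1×isothiocyanato (-1 each), 1×hydroxo (-1 each), 1×glycinato (-1 each), 2×aqua (neutral); total -3. So Mn + (-3) = 0, giving Mn = +3.
Ligands are named alphabetically: aqua before glycinato before hydroxo before isothiocyanato.

diaqua(glycinato)hydroxoisothiocyanatomanganese(III)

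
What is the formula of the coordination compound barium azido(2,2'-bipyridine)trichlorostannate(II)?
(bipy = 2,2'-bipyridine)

Ba[Sn(bipy)Cl3(N3)]

Ligands: 3 chloro (Cl, -1), 1 azido (N3, -1), 1 2,2'-bipyridine (bipy, neutral). Ligand charge sum = -4.
Charge balance with barium (+2) requires 1 complex ion per 1 barium.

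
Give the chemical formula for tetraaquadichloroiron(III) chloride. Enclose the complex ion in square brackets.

Ligands: 4 aqua (H2O, neutral), 2 chloro (Cl, -1). Ligand charge sum = -2.
With Fe in oxidation state +3, the complex ion is [Fe...]^1+.
Charge balance with chloride (-1) requires 1 complex ion per 1 chloride.

[FeCl2(H2O)4]Cl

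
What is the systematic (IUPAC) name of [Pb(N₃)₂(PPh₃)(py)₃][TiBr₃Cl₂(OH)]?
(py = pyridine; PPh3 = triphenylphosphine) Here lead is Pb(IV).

Both ions are complex: the cation is named first with the plain metal name, the anion second with the -ate form; each ion's ligands are alphabetised independently.
Pb is given as +4; the cation's ligand charges sum to -2, so the complex cation is 2+.
A 1:1 salt means the anion carries the equal and opposite charge, 2−.
Anion: ligand charges sum to -6; for the ion to be 2−, Ti = +4.

diazidotris(pyridine)(triphenylphosphine)lead(IV) tribromodichlorohydroxotitanate(IV)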